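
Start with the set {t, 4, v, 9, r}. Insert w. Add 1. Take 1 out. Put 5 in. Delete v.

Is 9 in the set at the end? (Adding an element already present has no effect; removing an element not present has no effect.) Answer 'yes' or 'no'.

Tracking the set through each operation:
Start: {4, 9, r, t, v}
Event 1 (add w): added. Set: {4, 9, r, t, v, w}
Event 2 (add 1): added. Set: {1, 4, 9, r, t, v, w}
Event 3 (remove 1): removed. Set: {4, 9, r, t, v, w}
Event 4 (add 5): added. Set: {4, 5, 9, r, t, v, w}
Event 5 (remove v): removed. Set: {4, 5, 9, r, t, w}

Final set: {4, 5, 9, r, t, w} (size 6)
9 is in the final set.

Answer: yes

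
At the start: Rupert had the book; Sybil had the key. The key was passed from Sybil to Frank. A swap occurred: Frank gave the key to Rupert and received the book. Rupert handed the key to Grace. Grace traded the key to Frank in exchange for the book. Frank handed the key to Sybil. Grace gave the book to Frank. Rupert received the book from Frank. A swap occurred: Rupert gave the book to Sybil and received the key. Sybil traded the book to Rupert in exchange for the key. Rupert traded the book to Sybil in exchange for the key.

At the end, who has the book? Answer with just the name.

Tracking all object holders:
Start: book:Rupert, key:Sybil
Event 1 (give key: Sybil -> Frank). State: book:Rupert, key:Frank
Event 2 (swap key<->book: now key:Rupert, book:Frank). State: book:Frank, key:Rupert
Event 3 (give key: Rupert -> Grace). State: book:Frank, key:Grace
Event 4 (swap key<->book: now key:Frank, book:Grace). State: book:Grace, key:Frank
Event 5 (give key: Frank -> Sybil). State: book:Grace, key:Sybil
Event 6 (give book: Grace -> Frank). State: book:Frank, key:Sybil
Event 7 (give book: Frank -> Rupert). State: book:Rupert, key:Sybil
Event 8 (swap book<->key: now book:Sybil, key:Rupert). State: book:Sybil, key:Rupert
Event 9 (swap book<->key: now book:Rupert, key:Sybil). State: book:Rupert, key:Sybil
Event 10 (swap book<->key: now book:Sybil, key:Rupert). State: book:Sybil, key:Rupert

Final state: book:Sybil, key:Rupert
The book is held by Sybil.

Answer: Sybil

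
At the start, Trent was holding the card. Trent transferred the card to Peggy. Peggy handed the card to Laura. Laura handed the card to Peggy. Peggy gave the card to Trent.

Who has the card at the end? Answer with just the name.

Tracking the card through each event:
Start: Trent has the card.
After event 1: Peggy has the card.
After event 2: Laura has the card.
After event 3: Peggy has the card.
After event 4: Trent has the card.

Answer: Trent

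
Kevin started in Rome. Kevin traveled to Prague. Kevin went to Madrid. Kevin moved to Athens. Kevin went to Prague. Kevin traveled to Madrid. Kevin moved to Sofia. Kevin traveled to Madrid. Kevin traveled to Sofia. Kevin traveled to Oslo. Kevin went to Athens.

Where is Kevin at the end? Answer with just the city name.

Answer: Athens

Derivation:
Tracking Kevin's location:
Start: Kevin is in Rome.
After move 1: Rome -> Prague. Kevin is in Prague.
After move 2: Prague -> Madrid. Kevin is in Madrid.
After move 3: Madrid -> Athens. Kevin is in Athens.
After move 4: Athens -> Prague. Kevin is in Prague.
After move 5: Prague -> Madrid. Kevin is in Madrid.
After move 6: Madrid -> Sofia. Kevin is in Sofia.
After move 7: Sofia -> Madrid. Kevin is in Madrid.
After move 8: Madrid -> Sofia. Kevin is in Sofia.
After move 9: Sofia -> Oslo. Kevin is in Oslo.
After move 10: Oslo -> Athens. Kevin is in Athens.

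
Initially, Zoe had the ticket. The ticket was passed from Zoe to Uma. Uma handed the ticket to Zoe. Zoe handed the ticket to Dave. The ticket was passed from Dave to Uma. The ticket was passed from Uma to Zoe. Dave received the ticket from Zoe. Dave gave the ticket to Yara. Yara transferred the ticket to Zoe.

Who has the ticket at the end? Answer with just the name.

Tracking the ticket through each event:
Start: Zoe has the ticket.
After event 1: Uma has the ticket.
After event 2: Zoe has the ticket.
After event 3: Dave has the ticket.
After event 4: Uma has the ticket.
After event 5: Zoe has the ticket.
After event 6: Dave has the ticket.
After event 7: Yara has the ticket.
After event 8: Zoe has the ticket.

Answer: Zoe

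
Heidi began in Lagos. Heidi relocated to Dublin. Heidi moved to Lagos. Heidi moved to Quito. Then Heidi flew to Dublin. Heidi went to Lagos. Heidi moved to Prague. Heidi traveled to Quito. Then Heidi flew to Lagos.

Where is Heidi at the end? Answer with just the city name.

Answer: Lagos

Derivation:
Tracking Heidi's location:
Start: Heidi is in Lagos.
After move 1: Lagos -> Dublin. Heidi is in Dublin.
After move 2: Dublin -> Lagos. Heidi is in Lagos.
After move 3: Lagos -> Quito. Heidi is in Quito.
After move 4: Quito -> Dublin. Heidi is in Dublin.
After move 5: Dublin -> Lagos. Heidi is in Lagos.
After move 6: Lagos -> Prague. Heidi is in Prague.
After move 7: Prague -> Quito. Heidi is in Quito.
After move 8: Quito -> Lagos. Heidi is in Lagos.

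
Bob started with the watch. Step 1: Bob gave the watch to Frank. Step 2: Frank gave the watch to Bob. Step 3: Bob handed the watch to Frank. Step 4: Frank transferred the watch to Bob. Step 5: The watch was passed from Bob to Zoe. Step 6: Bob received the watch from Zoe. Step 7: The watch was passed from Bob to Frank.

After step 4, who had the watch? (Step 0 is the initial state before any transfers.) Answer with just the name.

Tracking the watch holder through step 4:
After step 0 (start): Bob
After step 1: Frank
After step 2: Bob
After step 3: Frank
After step 4: Bob

At step 4, the holder is Bob.

Answer: Bob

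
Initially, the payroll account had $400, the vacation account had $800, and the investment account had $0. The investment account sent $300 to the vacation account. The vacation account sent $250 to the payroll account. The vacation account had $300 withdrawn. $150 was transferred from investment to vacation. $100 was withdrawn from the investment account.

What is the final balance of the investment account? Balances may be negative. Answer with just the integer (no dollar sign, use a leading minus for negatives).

Tracking account balances step by step:
Start: payroll=400, vacation=800, investment=0
Event 1 (transfer 300 investment -> vacation): investment: 0 - 300 = -300, vacation: 800 + 300 = 1100. Balances: payroll=400, vacation=1100, investment=-300
Event 2 (transfer 250 vacation -> payroll): vacation: 1100 - 250 = 850, payroll: 400 + 250 = 650. Balances: payroll=650, vacation=850, investment=-300
Event 3 (withdraw 300 from vacation): vacation: 850 - 300 = 550. Balances: payroll=650, vacation=550, investment=-300
Event 4 (transfer 150 investment -> vacation): investment: -300 - 150 = -450, vacation: 550 + 150 = 700. Balances: payroll=650, vacation=700, investment=-450
Event 5 (withdraw 100 from investment): investment: -450 - 100 = -550. Balances: payroll=650, vacation=700, investment=-550

Final balance of investment: -550

Answer: -550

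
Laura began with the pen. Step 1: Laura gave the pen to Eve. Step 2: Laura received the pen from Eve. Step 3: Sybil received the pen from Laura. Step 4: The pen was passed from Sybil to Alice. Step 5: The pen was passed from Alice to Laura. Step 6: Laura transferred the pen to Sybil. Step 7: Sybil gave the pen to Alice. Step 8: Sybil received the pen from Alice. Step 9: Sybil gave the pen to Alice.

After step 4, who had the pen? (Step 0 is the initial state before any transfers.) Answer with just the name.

Tracking the pen holder through step 4:
After step 0 (start): Laura
After step 1: Eve
After step 2: Laura
After step 3: Sybil
After step 4: Alice

At step 4, the holder is Alice.

Answer: Alice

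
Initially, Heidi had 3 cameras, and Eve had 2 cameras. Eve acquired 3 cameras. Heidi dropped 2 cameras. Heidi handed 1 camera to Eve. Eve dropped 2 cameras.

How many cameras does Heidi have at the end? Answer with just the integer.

Answer: 0

Derivation:
Tracking counts step by step:
Start: Heidi=3, Eve=2
Event 1 (Eve +3): Eve: 2 -> 5. State: Heidi=3, Eve=5
Event 2 (Heidi -2): Heidi: 3 -> 1. State: Heidi=1, Eve=5
Event 3 (Heidi -> Eve, 1): Heidi: 1 -> 0, Eve: 5 -> 6. State: Heidi=0, Eve=6
Event 4 (Eve -2): Eve: 6 -> 4. State: Heidi=0, Eve=4

Heidi's final count: 0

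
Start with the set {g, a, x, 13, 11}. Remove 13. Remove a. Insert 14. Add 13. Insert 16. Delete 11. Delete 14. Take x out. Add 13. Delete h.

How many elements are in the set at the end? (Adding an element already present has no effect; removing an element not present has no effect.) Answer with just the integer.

Tracking the set through each operation:
Start: {11, 13, a, g, x}
Event 1 (remove 13): removed. Set: {11, a, g, x}
Event 2 (remove a): removed. Set: {11, g, x}
Event 3 (add 14): added. Set: {11, 14, g, x}
Event 4 (add 13): added. Set: {11, 13, 14, g, x}
Event 5 (add 16): added. Set: {11, 13, 14, 16, g, x}
Event 6 (remove 11): removed. Set: {13, 14, 16, g, x}
Event 7 (remove 14): removed. Set: {13, 16, g, x}
Event 8 (remove x): removed. Set: {13, 16, g}
Event 9 (add 13): already present, no change. Set: {13, 16, g}
Event 10 (remove h): not present, no change. Set: {13, 16, g}

Final set: {13, 16, g} (size 3)

Answer: 3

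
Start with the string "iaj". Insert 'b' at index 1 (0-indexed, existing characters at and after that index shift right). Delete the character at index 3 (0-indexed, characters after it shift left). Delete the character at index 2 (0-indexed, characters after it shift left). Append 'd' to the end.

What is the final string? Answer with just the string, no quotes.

Answer: ibd

Derivation:
Applying each edit step by step:
Start: "iaj"
Op 1 (insert 'b' at idx 1): "iaj" -> "ibaj"
Op 2 (delete idx 3 = 'j'): "ibaj" -> "iba"
Op 3 (delete idx 2 = 'a'): "iba" -> "ib"
Op 4 (append 'd'): "ib" -> "ibd"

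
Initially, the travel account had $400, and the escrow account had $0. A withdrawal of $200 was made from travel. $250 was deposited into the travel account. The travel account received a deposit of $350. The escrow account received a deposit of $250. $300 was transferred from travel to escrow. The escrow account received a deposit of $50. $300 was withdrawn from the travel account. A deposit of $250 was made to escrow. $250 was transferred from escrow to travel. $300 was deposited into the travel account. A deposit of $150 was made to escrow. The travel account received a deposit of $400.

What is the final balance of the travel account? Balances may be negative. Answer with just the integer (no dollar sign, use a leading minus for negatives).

Answer: 1150

Derivation:
Tracking account balances step by step:
Start: travel=400, escrow=0
Event 1 (withdraw 200 from travel): travel: 400 - 200 = 200. Balances: travel=200, escrow=0
Event 2 (deposit 250 to travel): travel: 200 + 250 = 450. Balances: travel=450, escrow=0
Event 3 (deposit 350 to travel): travel: 450 + 350 = 800. Balances: travel=800, escrow=0
Event 4 (deposit 250 to escrow): escrow: 0 + 250 = 250. Balances: travel=800, escrow=250
Event 5 (transfer 300 travel -> escrow): travel: 800 - 300 = 500, escrow: 250 + 300 = 550. Balances: travel=500, escrow=550
Event 6 (deposit 50 to escrow): escrow: 550 + 50 = 600. Balances: travel=500, escrow=600
Event 7 (withdraw 300 from travel): travel: 500 - 300 = 200. Balances: travel=200, escrow=600
Event 8 (deposit 250 to escrow): escrow: 600 + 250 = 850. Balances: travel=200, escrow=850
Event 9 (transfer 250 escrow -> travel): escrow: 850 - 250 = 600, travel: 200 + 250 = 450. Balances: travel=450, escrow=600
Event 10 (deposit 300 to travel): travel: 450 + 300 = 750. Balances: travel=750, escrow=600
Event 11 (deposit 150 to escrow): escrow: 600 + 150 = 750. Balances: travel=750, escrow=750
Event 12 (deposit 400 to travel): travel: 750 + 400 = 1150. Balances: travel=1150, escrow=750

Final balance of travel: 1150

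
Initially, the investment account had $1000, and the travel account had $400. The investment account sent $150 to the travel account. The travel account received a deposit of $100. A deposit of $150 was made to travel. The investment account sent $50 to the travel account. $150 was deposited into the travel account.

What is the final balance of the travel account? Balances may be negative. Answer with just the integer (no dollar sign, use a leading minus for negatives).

Answer: 1000

Derivation:
Tracking account balances step by step:
Start: investment=1000, travel=400
Event 1 (transfer 150 investment -> travel): investment: 1000 - 150 = 850, travel: 400 + 150 = 550. Balances: investment=850, travel=550
Event 2 (deposit 100 to travel): travel: 550 + 100 = 650. Balances: investment=850, travel=650
Event 3 (deposit 150 to travel): travel: 650 + 150 = 800. Balances: investment=850, travel=800
Event 4 (transfer 50 investment -> travel): investment: 850 - 50 = 800, travel: 800 + 50 = 850. Balances: investment=800, travel=850
Event 5 (deposit 150 to travel): travel: 850 + 150 = 1000. Balances: investment=800, travel=1000

Final balance of travel: 1000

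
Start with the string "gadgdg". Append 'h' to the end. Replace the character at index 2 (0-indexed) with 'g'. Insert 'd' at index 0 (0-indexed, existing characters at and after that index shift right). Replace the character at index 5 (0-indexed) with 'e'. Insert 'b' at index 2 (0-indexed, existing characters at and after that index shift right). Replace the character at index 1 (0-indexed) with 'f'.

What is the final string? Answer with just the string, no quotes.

Answer: dfbaggegh

Derivation:
Applying each edit step by step:
Start: "gadgdg"
Op 1 (append 'h'): "gadgdg" -> "gadgdgh"
Op 2 (replace idx 2: 'd' -> 'g'): "gadgdgh" -> "gaggdgh"
Op 3 (insert 'd' at idx 0): "gaggdgh" -> "dgaggdgh"
Op 4 (replace idx 5: 'd' -> 'e'): "dgaggdgh" -> "dgaggegh"
Op 5 (insert 'b' at idx 2): "dgaggegh" -> "dgbaggegh"
Op 6 (replace idx 1: 'g' -> 'f'): "dgbaggegh" -> "dfbaggegh"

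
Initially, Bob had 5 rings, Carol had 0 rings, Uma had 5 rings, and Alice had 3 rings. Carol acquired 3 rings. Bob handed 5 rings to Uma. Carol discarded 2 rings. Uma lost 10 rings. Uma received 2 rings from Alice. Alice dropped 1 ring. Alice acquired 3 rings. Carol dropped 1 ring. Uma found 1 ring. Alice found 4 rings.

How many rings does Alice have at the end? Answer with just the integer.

Tracking counts step by step:
Start: Bob=5, Carol=0, Uma=5, Alice=3
Event 1 (Carol +3): Carol: 0 -> 3. State: Bob=5, Carol=3, Uma=5, Alice=3
Event 2 (Bob -> Uma, 5): Bob: 5 -> 0, Uma: 5 -> 10. State: Bob=0, Carol=3, Uma=10, Alice=3
Event 3 (Carol -2): Carol: 3 -> 1. State: Bob=0, Carol=1, Uma=10, Alice=3
Event 4 (Uma -10): Uma: 10 -> 0. State: Bob=0, Carol=1, Uma=0, Alice=3
Event 5 (Alice -> Uma, 2): Alice: 3 -> 1, Uma: 0 -> 2. State: Bob=0, Carol=1, Uma=2, Alice=1
Event 6 (Alice -1): Alice: 1 -> 0. State: Bob=0, Carol=1, Uma=2, Alice=0
Event 7 (Alice +3): Alice: 0 -> 3. State: Bob=0, Carol=1, Uma=2, Alice=3
Event 8 (Carol -1): Carol: 1 -> 0. State: Bob=0, Carol=0, Uma=2, Alice=3
Event 9 (Uma +1): Uma: 2 -> 3. State: Bob=0, Carol=0, Uma=3, Alice=3
Event 10 (Alice +4): Alice: 3 -> 7. State: Bob=0, Carol=0, Uma=3, Alice=7

Alice's final count: 7

Answer: 7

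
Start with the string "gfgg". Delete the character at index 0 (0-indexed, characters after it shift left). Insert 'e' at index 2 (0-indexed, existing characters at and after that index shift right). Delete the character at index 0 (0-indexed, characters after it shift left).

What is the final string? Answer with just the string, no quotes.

Applying each edit step by step:
Start: "gfgg"
Op 1 (delete idx 0 = 'g'): "gfgg" -> "fgg"
Op 2 (insert 'e' at idx 2): "fgg" -> "fgeg"
Op 3 (delete idx 0 = 'f'): "fgeg" -> "geg"

Answer: geg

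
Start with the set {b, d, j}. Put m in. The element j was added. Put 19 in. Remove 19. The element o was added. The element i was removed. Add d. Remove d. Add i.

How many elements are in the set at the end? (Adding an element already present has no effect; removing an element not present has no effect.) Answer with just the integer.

Tracking the set through each operation:
Start: {b, d, j}
Event 1 (add m): added. Set: {b, d, j, m}
Event 2 (add j): already present, no change. Set: {b, d, j, m}
Event 3 (add 19): added. Set: {19, b, d, j, m}
Event 4 (remove 19): removed. Set: {b, d, j, m}
Event 5 (add o): added. Set: {b, d, j, m, o}
Event 6 (remove i): not present, no change. Set: {b, d, j, m, o}
Event 7 (add d): already present, no change. Set: {b, d, j, m, o}
Event 8 (remove d): removed. Set: {b, j, m, o}
Event 9 (add i): added. Set: {b, i, j, m, o}

Final set: {b, i, j, m, o} (size 5)

Answer: 5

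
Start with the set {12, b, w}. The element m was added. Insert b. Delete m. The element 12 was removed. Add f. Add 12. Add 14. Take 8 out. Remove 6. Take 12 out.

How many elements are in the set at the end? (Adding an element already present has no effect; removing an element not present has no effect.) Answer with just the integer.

Tracking the set through each operation:
Start: {12, b, w}
Event 1 (add m): added. Set: {12, b, m, w}
Event 2 (add b): already present, no change. Set: {12, b, m, w}
Event 3 (remove m): removed. Set: {12, b, w}
Event 4 (remove 12): removed. Set: {b, w}
Event 5 (add f): added. Set: {b, f, w}
Event 6 (add 12): added. Set: {12, b, f, w}
Event 7 (add 14): added. Set: {12, 14, b, f, w}
Event 8 (remove 8): not present, no change. Set: {12, 14, b, f, w}
Event 9 (remove 6): not present, no change. Set: {12, 14, b, f, w}
Event 10 (remove 12): removed. Set: {14, b, f, w}

Final set: {14, b, f, w} (size 4)

Answer: 4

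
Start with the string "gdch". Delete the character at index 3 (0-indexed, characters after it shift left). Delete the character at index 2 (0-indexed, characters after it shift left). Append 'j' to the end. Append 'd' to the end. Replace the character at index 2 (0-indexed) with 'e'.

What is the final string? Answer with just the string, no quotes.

Answer: gded

Derivation:
Applying each edit step by step:
Start: "gdch"
Op 1 (delete idx 3 = 'h'): "gdch" -> "gdc"
Op 2 (delete idx 2 = 'c'): "gdc" -> "gd"
Op 3 (append 'j'): "gd" -> "gdj"
Op 4 (append 'd'): "gdj" -> "gdjd"
Op 5 (replace idx 2: 'j' -> 'e'): "gdjd" -> "gded"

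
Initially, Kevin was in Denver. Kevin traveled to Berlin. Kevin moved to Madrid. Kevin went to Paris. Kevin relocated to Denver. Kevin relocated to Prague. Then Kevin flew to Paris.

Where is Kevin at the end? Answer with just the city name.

Tracking Kevin's location:
Start: Kevin is in Denver.
After move 1: Denver -> Berlin. Kevin is in Berlin.
After move 2: Berlin -> Madrid. Kevin is in Madrid.
After move 3: Madrid -> Paris. Kevin is in Paris.
After move 4: Paris -> Denver. Kevin is in Denver.
After move 5: Denver -> Prague. Kevin is in Prague.
After move 6: Prague -> Paris. Kevin is in Paris.

Answer: Paris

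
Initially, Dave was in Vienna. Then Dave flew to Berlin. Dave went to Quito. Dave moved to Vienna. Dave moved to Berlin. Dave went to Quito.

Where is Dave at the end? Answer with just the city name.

Answer: Quito

Derivation:
Tracking Dave's location:
Start: Dave is in Vienna.
After move 1: Vienna -> Berlin. Dave is in Berlin.
After move 2: Berlin -> Quito. Dave is in Quito.
After move 3: Quito -> Vienna. Dave is in Vienna.
After move 4: Vienna -> Berlin. Dave is in Berlin.
After move 5: Berlin -> Quito. Dave is in Quito.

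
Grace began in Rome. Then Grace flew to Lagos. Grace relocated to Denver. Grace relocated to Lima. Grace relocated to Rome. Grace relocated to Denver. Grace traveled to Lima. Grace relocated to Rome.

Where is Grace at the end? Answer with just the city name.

Answer: Rome

Derivation:
Tracking Grace's location:
Start: Grace is in Rome.
After move 1: Rome -> Lagos. Grace is in Lagos.
After move 2: Lagos -> Denver. Grace is in Denver.
After move 3: Denver -> Lima. Grace is in Lima.
After move 4: Lima -> Rome. Grace is in Rome.
After move 5: Rome -> Denver. Grace is in Denver.
After move 6: Denver -> Lima. Grace is in Lima.
After move 7: Lima -> Rome. Grace is in Rome.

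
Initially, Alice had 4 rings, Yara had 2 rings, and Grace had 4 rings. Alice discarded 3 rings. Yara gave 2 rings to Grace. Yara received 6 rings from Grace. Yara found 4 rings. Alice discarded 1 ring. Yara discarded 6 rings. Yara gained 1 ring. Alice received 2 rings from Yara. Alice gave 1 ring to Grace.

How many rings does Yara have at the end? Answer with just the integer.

Answer: 3

Derivation:
Tracking counts step by step:
Start: Alice=4, Yara=2, Grace=4
Event 1 (Alice -3): Alice: 4 -> 1. State: Alice=1, Yara=2, Grace=4
Event 2 (Yara -> Grace, 2): Yara: 2 -> 0, Grace: 4 -> 6. State: Alice=1, Yara=0, Grace=6
Event 3 (Grace -> Yara, 6): Grace: 6 -> 0, Yara: 0 -> 6. State: Alice=1, Yara=6, Grace=0
Event 4 (Yara +4): Yara: 6 -> 10. State: Alice=1, Yara=10, Grace=0
Event 5 (Alice -1): Alice: 1 -> 0. State: Alice=0, Yara=10, Grace=0
Event 6 (Yara -6): Yara: 10 -> 4. State: Alice=0, Yara=4, Grace=0
Event 7 (Yara +1): Yara: 4 -> 5. State: Alice=0, Yara=5, Grace=0
Event 8 (Yara -> Alice, 2): Yara: 5 -> 3, Alice: 0 -> 2. State: Alice=2, Yara=3, Grace=0
Event 9 (Alice -> Grace, 1): Alice: 2 -> 1, Grace: 0 -> 1. State: Alice=1, Yara=3, Grace=1

Yara's final count: 3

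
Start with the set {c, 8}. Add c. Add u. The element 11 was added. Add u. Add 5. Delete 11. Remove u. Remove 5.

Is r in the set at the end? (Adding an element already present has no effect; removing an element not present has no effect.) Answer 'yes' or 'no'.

Answer: no

Derivation:
Tracking the set through each operation:
Start: {8, c}
Event 1 (add c): already present, no change. Set: {8, c}
Event 2 (add u): added. Set: {8, c, u}
Event 3 (add 11): added. Set: {11, 8, c, u}
Event 4 (add u): already present, no change. Set: {11, 8, c, u}
Event 5 (add 5): added. Set: {11, 5, 8, c, u}
Event 6 (remove 11): removed. Set: {5, 8, c, u}
Event 7 (remove u): removed. Set: {5, 8, c}
Event 8 (remove 5): removed. Set: {8, c}

Final set: {8, c} (size 2)
r is NOT in the final set.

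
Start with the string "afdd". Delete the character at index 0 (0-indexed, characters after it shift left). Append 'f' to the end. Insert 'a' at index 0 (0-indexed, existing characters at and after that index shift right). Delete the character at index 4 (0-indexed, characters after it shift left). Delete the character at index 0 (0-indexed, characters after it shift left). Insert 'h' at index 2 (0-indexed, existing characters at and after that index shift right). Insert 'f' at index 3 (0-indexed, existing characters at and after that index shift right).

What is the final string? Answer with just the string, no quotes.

Applying each edit step by step:
Start: "afdd"
Op 1 (delete idx 0 = 'a'): "afdd" -> "fdd"
Op 2 (append 'f'): "fdd" -> "fddf"
Op 3 (insert 'a' at idx 0): "fddf" -> "afddf"
Op 4 (delete idx 4 = 'f'): "afddf" -> "afdd"
Op 5 (delete idx 0 = 'a'): "afdd" -> "fdd"
Op 6 (insert 'h' at idx 2): "fdd" -> "fdhd"
Op 7 (insert 'f' at idx 3): "fdhd" -> "fdhfd"

Answer: fdhfd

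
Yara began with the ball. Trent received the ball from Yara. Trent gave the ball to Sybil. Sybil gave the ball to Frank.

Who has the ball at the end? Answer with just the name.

Tracking the ball through each event:
Start: Yara has the ball.
After event 1: Trent has the ball.
After event 2: Sybil has the ball.
After event 3: Frank has the ball.

Answer: Frank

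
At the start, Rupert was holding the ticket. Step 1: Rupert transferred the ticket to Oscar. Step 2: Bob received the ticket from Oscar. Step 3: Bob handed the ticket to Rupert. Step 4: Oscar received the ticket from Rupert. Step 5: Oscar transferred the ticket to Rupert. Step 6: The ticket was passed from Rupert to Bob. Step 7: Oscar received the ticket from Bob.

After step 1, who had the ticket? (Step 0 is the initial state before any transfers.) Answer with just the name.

Answer: Oscar

Derivation:
Tracking the ticket holder through step 1:
After step 0 (start): Rupert
After step 1: Oscar

At step 1, the holder is Oscar.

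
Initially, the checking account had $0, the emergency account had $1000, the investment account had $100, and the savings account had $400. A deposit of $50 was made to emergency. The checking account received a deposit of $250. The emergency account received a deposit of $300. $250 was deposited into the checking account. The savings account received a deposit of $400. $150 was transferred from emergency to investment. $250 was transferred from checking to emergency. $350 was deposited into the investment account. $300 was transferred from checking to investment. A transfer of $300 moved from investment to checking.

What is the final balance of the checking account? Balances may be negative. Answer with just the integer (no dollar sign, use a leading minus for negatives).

Answer: 250

Derivation:
Tracking account balances step by step:
Start: checking=0, emergency=1000, investment=100, savings=400
Event 1 (deposit 50 to emergency): emergency: 1000 + 50 = 1050. Balances: checking=0, emergency=1050, investment=100, savings=400
Event 2 (deposit 250 to checking): checking: 0 + 250 = 250. Balances: checking=250, emergency=1050, investment=100, savings=400
Event 3 (deposit 300 to emergency): emergency: 1050 + 300 = 1350. Balances: checking=250, emergency=1350, investment=100, savings=400
Event 4 (deposit 250 to checking): checking: 250 + 250 = 500. Balances: checking=500, emergency=1350, investment=100, savings=400
Event 5 (deposit 400 to savings): savings: 400 + 400 = 800. Balances: checking=500, emergency=1350, investment=100, savings=800
Event 6 (transfer 150 emergency -> investment): emergency: 1350 - 150 = 1200, investment: 100 + 150 = 250. Balances: checking=500, emergency=1200, investment=250, savings=800
Event 7 (transfer 250 checking -> emergency): checking: 500 - 250 = 250, emergency: 1200 + 250 = 1450. Balances: checking=250, emergency=1450, investment=250, savings=800
Event 8 (deposit 350 to investment): investment: 250 + 350 = 600. Balances: checking=250, emergency=1450, investment=600, savings=800
Event 9 (transfer 300 checking -> investment): checking: 250 - 300 = -50, investment: 600 + 300 = 900. Balances: checking=-50, emergency=1450, investment=900, savings=800
Event 10 (transfer 300 investment -> checking): investment: 900 - 300 = 600, checking: -50 + 300 = 250. Balances: checking=250, emergency=1450, investment=600, savings=800

Final balance of checking: 250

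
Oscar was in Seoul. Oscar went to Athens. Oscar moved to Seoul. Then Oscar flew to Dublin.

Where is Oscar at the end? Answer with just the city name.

Answer: Dublin

Derivation:
Tracking Oscar's location:
Start: Oscar is in Seoul.
After move 1: Seoul -> Athens. Oscar is in Athens.
After move 2: Athens -> Seoul. Oscar is in Seoul.
After move 3: Seoul -> Dublin. Oscar is in Dublin.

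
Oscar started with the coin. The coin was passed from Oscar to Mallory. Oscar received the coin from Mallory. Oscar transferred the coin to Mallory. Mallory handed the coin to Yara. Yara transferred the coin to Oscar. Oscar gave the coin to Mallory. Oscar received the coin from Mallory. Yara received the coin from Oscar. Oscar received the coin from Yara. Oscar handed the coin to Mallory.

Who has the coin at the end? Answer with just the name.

Answer: Mallory

Derivation:
Tracking the coin through each event:
Start: Oscar has the coin.
After event 1: Mallory has the coin.
After event 2: Oscar has the coin.
After event 3: Mallory has the coin.
After event 4: Yara has the coin.
After event 5: Oscar has the coin.
After event 6: Mallory has the coin.
After event 7: Oscar has the coin.
After event 8: Yara has the coin.
After event 9: Oscar has the coin.
After event 10: Mallory has the coin.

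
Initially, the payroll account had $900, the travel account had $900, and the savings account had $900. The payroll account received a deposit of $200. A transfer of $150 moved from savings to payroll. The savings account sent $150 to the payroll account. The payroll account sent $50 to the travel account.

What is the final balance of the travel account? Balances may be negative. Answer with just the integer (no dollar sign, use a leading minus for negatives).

Answer: 950

Derivation:
Tracking account balances step by step:
Start: payroll=900, travel=900, savings=900
Event 1 (deposit 200 to payroll): payroll: 900 + 200 = 1100. Balances: payroll=1100, travel=900, savings=900
Event 2 (transfer 150 savings -> payroll): savings: 900 - 150 = 750, payroll: 1100 + 150 = 1250. Balances: payroll=1250, travel=900, savings=750
Event 3 (transfer 150 savings -> payroll): savings: 750 - 150 = 600, payroll: 1250 + 150 = 1400. Balances: payroll=1400, travel=900, savings=600
Event 4 (transfer 50 payroll -> travel): payroll: 1400 - 50 = 1350, travel: 900 + 50 = 950. Balances: payroll=1350, travel=950, savings=600

Final balance of travel: 950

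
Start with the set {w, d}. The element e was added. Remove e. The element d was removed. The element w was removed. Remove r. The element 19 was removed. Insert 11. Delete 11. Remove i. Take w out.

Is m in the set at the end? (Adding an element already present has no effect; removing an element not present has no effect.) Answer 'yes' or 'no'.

Answer: no

Derivation:
Tracking the set through each operation:
Start: {d, w}
Event 1 (add e): added. Set: {d, e, w}
Event 2 (remove e): removed. Set: {d, w}
Event 3 (remove d): removed. Set: {w}
Event 4 (remove w): removed. Set: {}
Event 5 (remove r): not present, no change. Set: {}
Event 6 (remove 19): not present, no change. Set: {}
Event 7 (add 11): added. Set: {11}
Event 8 (remove 11): removed. Set: {}
Event 9 (remove i): not present, no change. Set: {}
Event 10 (remove w): not present, no change. Set: {}

Final set: {} (size 0)
m is NOT in the final set.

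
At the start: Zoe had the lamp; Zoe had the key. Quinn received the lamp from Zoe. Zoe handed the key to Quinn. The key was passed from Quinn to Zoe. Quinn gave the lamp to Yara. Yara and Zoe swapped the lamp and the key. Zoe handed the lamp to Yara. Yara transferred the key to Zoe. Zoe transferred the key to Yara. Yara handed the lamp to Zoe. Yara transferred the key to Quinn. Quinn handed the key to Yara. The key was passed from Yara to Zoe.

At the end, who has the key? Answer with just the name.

Tracking all object holders:
Start: lamp:Zoe, key:Zoe
Event 1 (give lamp: Zoe -> Quinn). State: lamp:Quinn, key:Zoe
Event 2 (give key: Zoe -> Quinn). State: lamp:Quinn, key:Quinn
Event 3 (give key: Quinn -> Zoe). State: lamp:Quinn, key:Zoe
Event 4 (give lamp: Quinn -> Yara). State: lamp:Yara, key:Zoe
Event 5 (swap lamp<->key: now lamp:Zoe, key:Yara). State: lamp:Zoe, key:Yara
Event 6 (give lamp: Zoe -> Yara). State: lamp:Yara, key:Yara
Event 7 (give key: Yara -> Zoe). State: lamp:Yara, key:Zoe
Event 8 (give key: Zoe -> Yara). State: lamp:Yara, key:Yara
Event 9 (give lamp: Yara -> Zoe). State: lamp:Zoe, key:Yara
Event 10 (give key: Yara -> Quinn). State: lamp:Zoe, key:Quinn
Event 11 (give key: Quinn -> Yara). State: lamp:Zoe, key:Yara
Event 12 (give key: Yara -> Zoe). State: lamp:Zoe, key:Zoe

Final state: lamp:Zoe, key:Zoe
The key is held by Zoe.

Answer: Zoe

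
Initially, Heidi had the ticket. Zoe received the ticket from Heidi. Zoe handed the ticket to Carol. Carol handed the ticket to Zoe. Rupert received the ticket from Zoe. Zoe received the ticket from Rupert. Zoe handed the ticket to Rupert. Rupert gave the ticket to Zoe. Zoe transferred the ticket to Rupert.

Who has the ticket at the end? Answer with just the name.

Tracking the ticket through each event:
Start: Heidi has the ticket.
After event 1: Zoe has the ticket.
After event 2: Carol has the ticket.
After event 3: Zoe has the ticket.
After event 4: Rupert has the ticket.
After event 5: Zoe has the ticket.
After event 6: Rupert has the ticket.
After event 7: Zoe has the ticket.
After event 8: Rupert has the ticket.

Answer: Rupert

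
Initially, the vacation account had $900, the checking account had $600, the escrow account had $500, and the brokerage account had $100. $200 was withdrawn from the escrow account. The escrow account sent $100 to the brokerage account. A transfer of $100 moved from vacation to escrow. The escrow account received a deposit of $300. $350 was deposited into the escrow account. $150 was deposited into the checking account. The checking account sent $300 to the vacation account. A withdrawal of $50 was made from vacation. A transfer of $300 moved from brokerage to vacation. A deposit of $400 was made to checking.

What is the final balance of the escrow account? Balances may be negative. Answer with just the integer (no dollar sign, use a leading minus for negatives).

Tracking account balances step by step:
Start: vacation=900, checking=600, escrow=500, brokerage=100
Event 1 (withdraw 200 from escrow): escrow: 500 - 200 = 300. Balances: vacation=900, checking=600, escrow=300, brokerage=100
Event 2 (transfer 100 escrow -> brokerage): escrow: 300 - 100 = 200, brokerage: 100 + 100 = 200. Balances: vacation=900, checking=600, escrow=200, brokerage=200
Event 3 (transfer 100 vacation -> escrow): vacation: 900 - 100 = 800, escrow: 200 + 100 = 300. Balances: vacation=800, checking=600, escrow=300, brokerage=200
Event 4 (deposit 300 to escrow): escrow: 300 + 300 = 600. Balances: vacation=800, checking=600, escrow=600, brokerage=200
Event 5 (deposit 350 to escrow): escrow: 600 + 350 = 950. Balances: vacation=800, checking=600, escrow=950, brokerage=200
Event 6 (deposit 150 to checking): checking: 600 + 150 = 750. Balances: vacation=800, checking=750, escrow=950, brokerage=200
Event 7 (transfer 300 checking -> vacation): checking: 750 - 300 = 450, vacation: 800 + 300 = 1100. Balances: vacation=1100, checking=450, escrow=950, brokerage=200
Event 8 (withdraw 50 from vacation): vacation: 1100 - 50 = 1050. Balances: vacation=1050, checking=450, escrow=950, brokerage=200
Event 9 (transfer 300 brokerage -> vacation): brokerage: 200 - 300 = -100, vacation: 1050 + 300 = 1350. Balances: vacation=1350, checking=450, escrow=950, brokerage=-100
Event 10 (deposit 400 to checking): checking: 450 + 400 = 850. Balances: vacation=1350, checking=850, escrow=950, brokerage=-100

Final balance of escrow: 950

Answer: 950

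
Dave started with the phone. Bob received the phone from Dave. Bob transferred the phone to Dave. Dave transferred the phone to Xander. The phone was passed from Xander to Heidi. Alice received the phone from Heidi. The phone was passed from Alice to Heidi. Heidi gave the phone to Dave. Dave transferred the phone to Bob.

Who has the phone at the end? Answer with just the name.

Answer: Bob

Derivation:
Tracking the phone through each event:
Start: Dave has the phone.
After event 1: Bob has the phone.
After event 2: Dave has the phone.
After event 3: Xander has the phone.
After event 4: Heidi has the phone.
After event 5: Alice has the phone.
After event 6: Heidi has the phone.
After event 7: Dave has the phone.
After event 8: Bob has the phone.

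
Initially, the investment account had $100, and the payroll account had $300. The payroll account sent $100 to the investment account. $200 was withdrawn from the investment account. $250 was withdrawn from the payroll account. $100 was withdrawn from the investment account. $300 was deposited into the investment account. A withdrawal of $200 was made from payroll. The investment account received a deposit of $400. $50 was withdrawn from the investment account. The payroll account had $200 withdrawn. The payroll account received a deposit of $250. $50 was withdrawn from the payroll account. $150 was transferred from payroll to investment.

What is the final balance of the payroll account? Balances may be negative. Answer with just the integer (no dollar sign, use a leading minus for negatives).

Answer: -400

Derivation:
Tracking account balances step by step:
Start: investment=100, payroll=300
Event 1 (transfer 100 payroll -> investment): payroll: 300 - 100 = 200, investment: 100 + 100 = 200. Balances: investment=200, payroll=200
Event 2 (withdraw 200 from investment): investment: 200 - 200 = 0. Balances: investment=0, payroll=200
Event 3 (withdraw 250 from payroll): payroll: 200 - 250 = -50. Balances: investment=0, payroll=-50
Event 4 (withdraw 100 from investment): investment: 0 - 100 = -100. Balances: investment=-100, payroll=-50
Event 5 (deposit 300 to investment): investment: -100 + 300 = 200. Balances: investment=200, payroll=-50
Event 6 (withdraw 200 from payroll): payroll: -50 - 200 = -250. Balances: investment=200, payroll=-250
Event 7 (deposit 400 to investment): investment: 200 + 400 = 600. Balances: investment=600, payroll=-250
Event 8 (withdraw 50 from investment): investment: 600 - 50 = 550. Balances: investment=550, payroll=-250
Event 9 (withdraw 200 from payroll): payroll: -250 - 200 = -450. Balances: investment=550, payroll=-450
Event 10 (deposit 250 to payroll): payroll: -450 + 250 = -200. Balances: investment=550, payroll=-200
Event 11 (withdraw 50 from payroll): payroll: -200 - 50 = -250. Balances: investment=550, payroll=-250
Event 12 (transfer 150 payroll -> investment): payroll: -250 - 150 = -400, investment: 550 + 150 = 700. Balances: investment=700, payroll=-400

Final balance of payroll: -400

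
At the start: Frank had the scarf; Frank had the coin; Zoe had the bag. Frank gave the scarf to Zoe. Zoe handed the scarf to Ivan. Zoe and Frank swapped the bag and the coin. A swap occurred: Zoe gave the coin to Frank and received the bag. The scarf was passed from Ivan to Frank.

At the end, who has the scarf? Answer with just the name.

Answer: Frank

Derivation:
Tracking all object holders:
Start: scarf:Frank, coin:Frank, bag:Zoe
Event 1 (give scarf: Frank -> Zoe). State: scarf:Zoe, coin:Frank, bag:Zoe
Event 2 (give scarf: Zoe -> Ivan). State: scarf:Ivan, coin:Frank, bag:Zoe
Event 3 (swap bag<->coin: now bag:Frank, coin:Zoe). State: scarf:Ivan, coin:Zoe, bag:Frank
Event 4 (swap coin<->bag: now coin:Frank, bag:Zoe). State: scarf:Ivan, coin:Frank, bag:Zoe
Event 5 (give scarf: Ivan -> Frank). State: scarf:Frank, coin:Frank, bag:Zoe

Final state: scarf:Frank, coin:Frank, bag:Zoe
The scarf is held by Frank.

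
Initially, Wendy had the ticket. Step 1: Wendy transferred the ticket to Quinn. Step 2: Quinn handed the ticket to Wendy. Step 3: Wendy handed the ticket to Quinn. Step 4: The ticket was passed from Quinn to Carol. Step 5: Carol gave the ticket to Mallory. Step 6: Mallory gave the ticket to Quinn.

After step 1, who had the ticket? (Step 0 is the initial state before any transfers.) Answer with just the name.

Answer: Quinn

Derivation:
Tracking the ticket holder through step 1:
After step 0 (start): Wendy
After step 1: Quinn

At step 1, the holder is Quinn.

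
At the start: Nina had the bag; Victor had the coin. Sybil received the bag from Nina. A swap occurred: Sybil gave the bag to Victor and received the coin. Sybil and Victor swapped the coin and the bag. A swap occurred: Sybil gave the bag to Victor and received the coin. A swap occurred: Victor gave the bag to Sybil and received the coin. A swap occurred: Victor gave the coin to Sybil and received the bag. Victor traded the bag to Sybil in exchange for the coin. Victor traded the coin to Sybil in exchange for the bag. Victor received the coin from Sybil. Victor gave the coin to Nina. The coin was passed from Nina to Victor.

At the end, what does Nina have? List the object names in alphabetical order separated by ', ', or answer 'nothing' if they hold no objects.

Tracking all object holders:
Start: bag:Nina, coin:Victor
Event 1 (give bag: Nina -> Sybil). State: bag:Sybil, coin:Victor
Event 2 (swap bag<->coin: now bag:Victor, coin:Sybil). State: bag:Victor, coin:Sybil
Event 3 (swap coin<->bag: now coin:Victor, bag:Sybil). State: bag:Sybil, coin:Victor
Event 4 (swap bag<->coin: now bag:Victor, coin:Sybil). State: bag:Victor, coin:Sybil
Event 5 (swap bag<->coin: now bag:Sybil, coin:Victor). State: bag:Sybil, coin:Victor
Event 6 (swap coin<->bag: now coin:Sybil, bag:Victor). State: bag:Victor, coin:Sybil
Event 7 (swap bag<->coin: now bag:Sybil, coin:Victor). State: bag:Sybil, coin:Victor
Event 8 (swap coin<->bag: now coin:Sybil, bag:Victor). State: bag:Victor, coin:Sybil
Event 9 (give coin: Sybil -> Victor). State: bag:Victor, coin:Victor
Event 10 (give coin: Victor -> Nina). State: bag:Victor, coin:Nina
Event 11 (give coin: Nina -> Victor). State: bag:Victor, coin:Victor

Final state: bag:Victor, coin:Victor
Nina holds: (nothing).

Answer: nothing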